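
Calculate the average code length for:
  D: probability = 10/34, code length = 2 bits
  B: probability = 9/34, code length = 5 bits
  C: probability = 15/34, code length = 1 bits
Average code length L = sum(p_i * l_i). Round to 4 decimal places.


Weighted contributions p_i * l_i:
  D: (10/34) * 2 = 20/34
  B: (9/34) * 5 = 45/34
  C: (15/34) * 1 = 15/34
Sum = (20 + 45 + 15)/34 = 80/34

L = 80/34 = 2.3529 bits/symbol


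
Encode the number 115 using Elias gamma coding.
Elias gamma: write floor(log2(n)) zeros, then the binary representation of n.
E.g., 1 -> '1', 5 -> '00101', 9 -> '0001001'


num_bits = floor(log2(115)) + 1 = 7
leading_zeros = num_bits - 1 = 6
binary(115) = 1110011

Elias gamma(115) = '000000' + '1110011' = 0000001110011 (13 bits)


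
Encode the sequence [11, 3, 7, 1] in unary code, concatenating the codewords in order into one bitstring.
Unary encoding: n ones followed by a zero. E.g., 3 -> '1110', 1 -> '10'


Encode each number as n ones followed by a terminating 0:
  11 -> 111111111110 (12 bits)
  3 -> 1110 (4 bits)
  7 -> 11111110 (8 bits)
  1 -> 10 (2 bits)
Total length = 12 + 4 + 8 + 2 = 26 bits.

Unary([11, 3, 7, 1]) = 11111111111011101111111010 (26 bits)


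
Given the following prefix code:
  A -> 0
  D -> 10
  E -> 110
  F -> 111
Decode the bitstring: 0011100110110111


Decoding step by step:
Bits 0 -> A
Bits 0 -> A
Bits 111 -> F
Bits 0 -> A
Bits 0 -> A
Bits 110 -> E
Bits 110 -> E
Bits 111 -> F


Decoded message: AAFAAEEF


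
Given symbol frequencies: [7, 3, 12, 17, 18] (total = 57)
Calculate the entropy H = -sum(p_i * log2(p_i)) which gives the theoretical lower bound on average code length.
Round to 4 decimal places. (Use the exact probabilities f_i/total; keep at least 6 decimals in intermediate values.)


Per-symbol terms -p_i * log2(p_i) with p_i = f_i/57:
  p = 7/57 = 0.122807: log2(p) = -3.025535, -p*log2(p) = 0.371557
  p = 3/57 = 0.052632: log2(p) = -4.247928, -p*log2(p) = 0.223575
  p = 12/57 = 0.210526: log2(p) = -2.247928, -p*log2(p) = 0.473248
  p = 17/57 = 0.298246: log2(p) = -1.745427, -p*log2(p) = 0.520566
  p = 18/57 = 0.315789: log2(p) = -1.662965, -p*log2(p) = 0.525147
H = 0.371557 + 0.223575 + 0.473248 + 0.520566 + 0.525147 = 2.114093

H = 2.1141 bits/symbol


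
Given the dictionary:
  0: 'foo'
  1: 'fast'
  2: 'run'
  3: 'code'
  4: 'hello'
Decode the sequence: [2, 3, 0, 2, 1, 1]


Look up each index in the dictionary:
  2 -> 'run'
  3 -> 'code'
  0 -> 'foo'
  2 -> 'run'
  1 -> 'fast'
  1 -> 'fast'

Decoded: "run code foo run fast fast"


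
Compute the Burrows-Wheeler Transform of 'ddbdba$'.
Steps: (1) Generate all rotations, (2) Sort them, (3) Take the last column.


Rotations (sorted):
  0: $ddbdba -> last char: a
  1: a$ddbdb -> last char: b
  2: ba$ddbd -> last char: d
  3: bdba$dd -> last char: d
  4: dba$ddb -> last char: b
  5: dbdba$d -> last char: d
  6: ddbdba$ -> last char: $


BWT = abddbd$


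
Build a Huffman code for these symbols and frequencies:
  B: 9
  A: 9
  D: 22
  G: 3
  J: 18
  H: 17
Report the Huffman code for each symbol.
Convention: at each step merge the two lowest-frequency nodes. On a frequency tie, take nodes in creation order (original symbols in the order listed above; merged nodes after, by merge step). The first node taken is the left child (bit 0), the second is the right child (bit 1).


Huffman tree construction:
Step 1: Merge G(3) + B(9) = 12
Step 2: Merge A(9) + (G+B)(12) = 21
Step 3: Merge H(17) + J(18) = 35
Step 4: Merge (A+(G+B))(21) + D(22) = 43
Step 5: Merge (H+J)(35) + ((A+(G+B))+D)(43) = 78
Read each symbol's code off the tree from the root (left child = 0, right child = 1).

Codes:
  B: 1011 (length 4)
  A: 100 (length 3)
  D: 11 (length 2)
  G: 1010 (length 4)
  J: 01 (length 2)
  H: 00 (length 2)
Average code length: 189/78 = 2.4231 bits/symbol


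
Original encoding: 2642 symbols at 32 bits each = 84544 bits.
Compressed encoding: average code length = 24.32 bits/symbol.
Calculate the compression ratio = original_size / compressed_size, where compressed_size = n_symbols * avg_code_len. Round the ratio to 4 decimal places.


original_size = n_symbols * orig_bits = 2642 * 32 = 84544 bits
compressed_size = n_symbols * avg_code_len = 2642 * 24.32 = 64253.44 bits
ratio = original_size / compressed_size = 84544 / 64253.44 = 1.3158

Compression ratio = 1.3158


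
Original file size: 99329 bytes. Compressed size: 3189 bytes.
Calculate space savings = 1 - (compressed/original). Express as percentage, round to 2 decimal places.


ratio = compressed/original = 3189/99329 = 0.032105
savings = 1 - ratio = 1 - 0.032105 = 0.967895
as a percentage: 0.967895 * 100 = 96.79%

Space savings = 1 - 3189/99329 = 96.79%


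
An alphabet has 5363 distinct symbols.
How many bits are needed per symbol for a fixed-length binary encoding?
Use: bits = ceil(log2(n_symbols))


log2(5363) = 12.3888
Bracket: 2^12 = 4096 < 5363 <= 2^13 = 8192
So ceil(log2(5363)) = 13

bits = ceil(log2(5363)) = ceil(12.3888) = 13 bits


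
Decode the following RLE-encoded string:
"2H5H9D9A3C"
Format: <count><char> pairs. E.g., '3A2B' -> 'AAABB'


Expanding each <count><char> pair:
  2H -> 'HH'
  5H -> 'HHHHH'
  9D -> 'DDDDDDDDD'
  9A -> 'AAAAAAAAA'
  3C -> 'CCC'

Decoded = HHHHHHHDDDDDDDDDAAAAAAAAACCC


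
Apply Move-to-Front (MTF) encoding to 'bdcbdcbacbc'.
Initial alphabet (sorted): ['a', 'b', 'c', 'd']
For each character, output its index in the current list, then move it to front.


MTF encoding:
'b': index 1 in ['a', 'b', 'c', 'd'] -> ['b', 'a', 'c', 'd']
'd': index 3 in ['b', 'a', 'c', 'd'] -> ['d', 'b', 'a', 'c']
'c': index 3 in ['d', 'b', 'a', 'c'] -> ['c', 'd', 'b', 'a']
'b': index 2 in ['c', 'd', 'b', 'a'] -> ['b', 'c', 'd', 'a']
'd': index 2 in ['b', 'c', 'd', 'a'] -> ['d', 'b', 'c', 'a']
'c': index 2 in ['d', 'b', 'c', 'a'] -> ['c', 'd', 'b', 'a']
'b': index 2 in ['c', 'd', 'b', 'a'] -> ['b', 'c', 'd', 'a']
'a': index 3 in ['b', 'c', 'd', 'a'] -> ['a', 'b', 'c', 'd']
'c': index 2 in ['a', 'b', 'c', 'd'] -> ['c', 'a', 'b', 'd']
'b': index 2 in ['c', 'a', 'b', 'd'] -> ['b', 'c', 'a', 'd']
'c': index 1 in ['b', 'c', 'a', 'd'] -> ['c', 'b', 'a', 'd']


Output: [1, 3, 3, 2, 2, 2, 2, 3, 2, 2, 1]


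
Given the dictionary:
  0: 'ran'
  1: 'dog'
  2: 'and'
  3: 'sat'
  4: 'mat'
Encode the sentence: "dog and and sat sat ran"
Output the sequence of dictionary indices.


Look up each word in the dictionary:
  'dog' -> 1
  'and' -> 2
  'and' -> 2
  'sat' -> 3
  'sat' -> 3
  'ran' -> 0

Encoded: [1, 2, 2, 3, 3, 0]


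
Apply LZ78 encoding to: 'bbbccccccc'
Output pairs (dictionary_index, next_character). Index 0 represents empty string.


LZ78 encoding steps:
Dictionary: {0: ''}
Step 1: w='' (idx 0), next='b' -> output (0, 'b'), add 'b' as idx 1
Step 2: w='b' (idx 1), next='b' -> output (1, 'b'), add 'bb' as idx 2
Step 3: w='' (idx 0), next='c' -> output (0, 'c'), add 'c' as idx 3
Step 4: w='c' (idx 3), next='c' -> output (3, 'c'), add 'cc' as idx 4
Step 5: w='cc' (idx 4), next='c' -> output (4, 'c'), add 'ccc' as idx 5
Step 6: w='c' (idx 3), end of input -> output (3, '')


Encoded: [(0, 'b'), (1, 'b'), (0, 'c'), (3, 'c'), (4, 'c'), (3, '')]


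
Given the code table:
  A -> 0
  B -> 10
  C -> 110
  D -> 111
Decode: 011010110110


Decoding:
0 -> A
110 -> C
10 -> B
110 -> C
110 -> C


Result: ACBCC


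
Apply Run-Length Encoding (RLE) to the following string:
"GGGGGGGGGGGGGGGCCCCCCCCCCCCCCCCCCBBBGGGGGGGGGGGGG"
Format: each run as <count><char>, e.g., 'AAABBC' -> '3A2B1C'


Scanning runs left to right:
  i=0: run of 'G' x 15 -> '15G'
  i=15: run of 'C' x 18 -> '18C'
  i=33: run of 'B' x 3 -> '3B'
  i=36: run of 'G' x 13 -> '13G'

RLE = 15G18C3B13G


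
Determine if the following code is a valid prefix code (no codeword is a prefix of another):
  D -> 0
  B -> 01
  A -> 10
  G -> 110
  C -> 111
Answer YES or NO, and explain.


Checking each pair (does one codeword prefix another?):
  D='0' vs B='01': prefix -- VIOLATION

NO -- this is NOT a valid prefix code. D (0) is a prefix of B (01).


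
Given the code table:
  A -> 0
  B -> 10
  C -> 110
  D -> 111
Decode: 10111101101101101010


Decoding:
10 -> B
111 -> D
10 -> B
110 -> C
110 -> C
110 -> C
10 -> B
10 -> B


Result: BDBCCCBB


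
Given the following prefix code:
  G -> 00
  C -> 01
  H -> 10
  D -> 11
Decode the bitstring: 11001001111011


Decoding step by step:
Bits 11 -> D
Bits 00 -> G
Bits 10 -> H
Bits 01 -> C
Bits 11 -> D
Bits 10 -> H
Bits 11 -> D


Decoded message: DGHCDHD


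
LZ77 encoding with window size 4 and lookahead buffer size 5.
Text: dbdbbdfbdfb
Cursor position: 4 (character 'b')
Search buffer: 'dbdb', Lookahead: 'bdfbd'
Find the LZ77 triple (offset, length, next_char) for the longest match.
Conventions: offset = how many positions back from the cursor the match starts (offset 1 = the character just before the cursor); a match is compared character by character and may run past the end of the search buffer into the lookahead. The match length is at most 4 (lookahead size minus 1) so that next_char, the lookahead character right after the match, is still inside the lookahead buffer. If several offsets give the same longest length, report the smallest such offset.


Try each offset into the search buffer:
  offset=1 (pos 3, char 'b'): match length 1
  offset=2 (pos 2, char 'd'): match length 0
  offset=3 (pos 1, char 'b'): match length 2
  offset=4 (pos 0, char 'd'): match length 0
Longest match has length 2 at offset 3.
next_char = character at position 4 + 2 = 6 -> 'f'

Best match: offset=3, length=2 (matching 'bd' starting at position 1)
LZ77 triple: (3, 2, 'f')


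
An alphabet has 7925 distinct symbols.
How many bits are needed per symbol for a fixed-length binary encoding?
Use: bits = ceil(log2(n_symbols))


log2(7925) = 12.9522
Bracket: 2^12 = 4096 < 7925 <= 2^13 = 8192
So ceil(log2(7925)) = 13

bits = ceil(log2(7925)) = ceil(12.9522) = 13 bits


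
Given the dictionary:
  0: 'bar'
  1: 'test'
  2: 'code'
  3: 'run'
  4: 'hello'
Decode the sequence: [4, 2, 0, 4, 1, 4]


Look up each index in the dictionary:
  4 -> 'hello'
  2 -> 'code'
  0 -> 'bar'
  4 -> 'hello'
  1 -> 'test'
  4 -> 'hello'

Decoded: "hello code bar hello test hello"


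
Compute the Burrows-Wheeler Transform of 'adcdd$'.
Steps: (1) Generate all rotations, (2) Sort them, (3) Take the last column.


Rotations (sorted):
  0: $adcdd -> last char: d
  1: adcdd$ -> last char: $
  2: cdd$ad -> last char: d
  3: d$adcd -> last char: d
  4: dcdd$a -> last char: a
  5: dd$adc -> last char: c


BWT = d$ddac


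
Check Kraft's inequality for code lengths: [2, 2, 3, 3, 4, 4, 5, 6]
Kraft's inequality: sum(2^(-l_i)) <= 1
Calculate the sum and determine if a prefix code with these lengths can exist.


Sum = 2^(-2) + 2^(-2) + 2^(-3) + 2^(-3) + 2^(-4) + 2^(-4) + 2^(-5) + 2^(-6)
    = 0.25 + 0.25 + 0.125 + 0.125 + 0.0625 + 0.0625 + 0.03125 + 0.015625
    = 59/64 = 0.921875
Since 0.921875 <= 1, Kraft's inequality IS satisfied.
A prefix code with these lengths CAN exist.

Kraft sum = 0.921875. Satisfied.


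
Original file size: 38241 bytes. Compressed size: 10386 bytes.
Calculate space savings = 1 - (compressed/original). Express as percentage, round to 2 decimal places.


ratio = compressed/original = 10386/38241 = 0.271593
savings = 1 - ratio = 1 - 0.271593 = 0.728407
as a percentage: 0.728407 * 100 = 72.84%

Space savings = 1 - 10386/38241 = 72.84%


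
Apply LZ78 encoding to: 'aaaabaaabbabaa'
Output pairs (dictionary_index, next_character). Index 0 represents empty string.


LZ78 encoding steps:
Dictionary: {0: ''}
Step 1: w='' (idx 0), next='a' -> output (0, 'a'), add 'a' as idx 1
Step 2: w='a' (idx 1), next='a' -> output (1, 'a'), add 'aa' as idx 2
Step 3: w='a' (idx 1), next='b' -> output (1, 'b'), add 'ab' as idx 3
Step 4: w='aa' (idx 2), next='a' -> output (2, 'a'), add 'aaa' as idx 4
Step 5: w='' (idx 0), next='b' -> output (0, 'b'), add 'b' as idx 5
Step 6: w='b' (idx 5), next='a' -> output (5, 'a'), add 'ba' as idx 6
Step 7: w='ba' (idx 6), next='a' -> output (6, 'a'), add 'baa' as idx 7


Encoded: [(0, 'a'), (1, 'a'), (1, 'b'), (2, 'a'), (0, 'b'), (5, 'a'), (6, 'a')]


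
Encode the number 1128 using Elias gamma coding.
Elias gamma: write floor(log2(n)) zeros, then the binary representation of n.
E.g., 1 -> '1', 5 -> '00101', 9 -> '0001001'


num_bits = floor(log2(1128)) + 1 = 11
leading_zeros = num_bits - 1 = 10
binary(1128) = 10001101000

Elias gamma(1128) = '0000000000' + '10001101000' = 000000000010001101000 (21 bits)


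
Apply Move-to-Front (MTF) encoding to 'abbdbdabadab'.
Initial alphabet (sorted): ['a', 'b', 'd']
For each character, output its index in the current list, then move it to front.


MTF encoding:
'a': index 0 in ['a', 'b', 'd'] -> ['a', 'b', 'd']
'b': index 1 in ['a', 'b', 'd'] -> ['b', 'a', 'd']
'b': index 0 in ['b', 'a', 'd'] -> ['b', 'a', 'd']
'd': index 2 in ['b', 'a', 'd'] -> ['d', 'b', 'a']
'b': index 1 in ['d', 'b', 'a'] -> ['b', 'd', 'a']
'd': index 1 in ['b', 'd', 'a'] -> ['d', 'b', 'a']
'a': index 2 in ['d', 'b', 'a'] -> ['a', 'd', 'b']
'b': index 2 in ['a', 'd', 'b'] -> ['b', 'a', 'd']
'a': index 1 in ['b', 'a', 'd'] -> ['a', 'b', 'd']
'd': index 2 in ['a', 'b', 'd'] -> ['d', 'a', 'b']
'a': index 1 in ['d', 'a', 'b'] -> ['a', 'd', 'b']
'b': index 2 in ['a', 'd', 'b'] -> ['b', 'a', 'd']


Output: [0, 1, 0, 2, 1, 1, 2, 2, 1, 2, 1, 2]


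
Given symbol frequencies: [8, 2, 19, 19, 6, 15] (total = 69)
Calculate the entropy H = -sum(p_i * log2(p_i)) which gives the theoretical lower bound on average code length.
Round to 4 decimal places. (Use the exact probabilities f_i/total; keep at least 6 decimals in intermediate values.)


Per-symbol terms -p_i * log2(p_i) with p_i = f_i/69:
  p = 8/69 = 0.115942: log2(p) = -3.108524, -p*log2(p) = 0.360409
  p = 2/69 = 0.028986: log2(p) = -5.108524, -p*log2(p) = 0.148073
  p = 19/69 = 0.275362: log2(p) = -1.860597, -p*log2(p) = 0.512338
  p = 19/69 = 0.275362: log2(p) = -1.860597, -p*log2(p) = 0.512338
  p = 6/69 = 0.086957: log2(p) = -3.523562, -p*log2(p) = 0.306397
  p = 15/69 = 0.217391: log2(p) = -2.201634, -p*log2(p) = 0.478616
H = 0.360409 + 0.148073 + 0.512338 + 0.512338 + 0.306397 + 0.478616 = 2.318171

H = 2.3182 bits/symbol


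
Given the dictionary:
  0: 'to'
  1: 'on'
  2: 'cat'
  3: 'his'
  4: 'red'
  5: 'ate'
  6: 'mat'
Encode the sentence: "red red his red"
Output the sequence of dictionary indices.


Look up each word in the dictionary:
  'red' -> 4
  'red' -> 4
  'his' -> 3
  'red' -> 4

Encoded: [4, 4, 3, 4]


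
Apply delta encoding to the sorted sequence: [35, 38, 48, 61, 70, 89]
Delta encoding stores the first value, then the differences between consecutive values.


First value: 35
Deltas:
  38 - 35 = 3
  48 - 38 = 10
  61 - 48 = 13
  70 - 61 = 9
  89 - 70 = 19


Delta encoded: [35, 3, 10, 13, 9, 19]


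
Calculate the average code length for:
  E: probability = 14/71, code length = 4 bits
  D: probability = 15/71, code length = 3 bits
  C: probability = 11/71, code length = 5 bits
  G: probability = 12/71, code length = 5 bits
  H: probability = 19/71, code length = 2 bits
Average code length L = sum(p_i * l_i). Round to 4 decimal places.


Weighted contributions p_i * l_i:
  E: (14/71) * 4 = 56/71
  D: (15/71) * 3 = 45/71
  C: (11/71) * 5 = 55/71
  G: (12/71) * 5 = 60/71
  H: (19/71) * 2 = 38/71
Sum = (56 + 45 + 55 + 60 + 38)/71 = 254/71

L = 254/71 = 3.5775 bits/symbol


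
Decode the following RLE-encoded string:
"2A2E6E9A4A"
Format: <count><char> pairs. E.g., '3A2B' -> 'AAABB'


Expanding each <count><char> pair:
  2A -> 'AA'
  2E -> 'EE'
  6E -> 'EEEEEE'
  9A -> 'AAAAAAAAA'
  4A -> 'AAAA'

Decoded = AAEEEEEEEEAAAAAAAAAAAAA


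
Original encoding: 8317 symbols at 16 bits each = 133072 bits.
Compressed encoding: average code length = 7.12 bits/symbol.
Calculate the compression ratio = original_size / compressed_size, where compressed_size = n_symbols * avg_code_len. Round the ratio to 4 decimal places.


original_size = n_symbols * orig_bits = 8317 * 16 = 133072 bits
compressed_size = n_symbols * avg_code_len = 8317 * 7.12 = 59217.04 bits
ratio = original_size / compressed_size = 133072 / 59217.04 = 2.2472

Compression ratio = 2.2472


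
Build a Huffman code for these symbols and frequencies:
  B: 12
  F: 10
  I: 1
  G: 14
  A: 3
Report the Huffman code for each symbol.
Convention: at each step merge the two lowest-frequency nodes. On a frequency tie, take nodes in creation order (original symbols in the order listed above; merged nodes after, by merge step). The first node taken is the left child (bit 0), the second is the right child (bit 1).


Huffman tree construction:
Step 1: Merge I(1) + A(3) = 4
Step 2: Merge (I+A)(4) + F(10) = 14
Step 3: Merge B(12) + G(14) = 26
Step 4: Merge ((I+A)+F)(14) + (B+G)(26) = 40
Read each symbol's code off the tree from the root (left child = 0, right child = 1).

Codes:
  B: 10 (length 2)
  F: 01 (length 2)
  I: 000 (length 3)
  G: 11 (length 2)
  A: 001 (length 3)
Average code length: 84/40 = 2.1000 bits/symbol


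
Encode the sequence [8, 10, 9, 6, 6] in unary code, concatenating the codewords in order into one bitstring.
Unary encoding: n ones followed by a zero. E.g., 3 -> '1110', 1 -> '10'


Encode each number as n ones followed by a terminating 0:
  8 -> 111111110 (9 bits)
  10 -> 11111111110 (11 bits)
  9 -> 1111111110 (10 bits)
  6 -> 1111110 (7 bits)
  6 -> 1111110 (7 bits)
Total length = 9 + 11 + 10 + 7 + 7 = 44 bits.

Unary([8, 10, 9, 6, 6]) = 11111111011111111110111111111011111101111110 (44 bits)


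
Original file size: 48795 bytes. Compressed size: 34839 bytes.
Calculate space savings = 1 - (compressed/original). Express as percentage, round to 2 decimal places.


ratio = compressed/original = 34839/48795 = 0.713987
savings = 1 - ratio = 1 - 0.713987 = 0.286013
as a percentage: 0.286013 * 100 = 28.6%

Space savings = 1 - 34839/48795 = 28.6%


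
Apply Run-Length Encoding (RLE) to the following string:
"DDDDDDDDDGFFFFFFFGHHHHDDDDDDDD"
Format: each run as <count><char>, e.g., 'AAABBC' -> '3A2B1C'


Scanning runs left to right:
  i=0: run of 'D' x 9 -> '9D'
  i=9: run of 'G' x 1 -> '1G'
  i=10: run of 'F' x 7 -> '7F'
  i=17: run of 'G' x 1 -> '1G'
  i=18: run of 'H' x 4 -> '4H'
  i=22: run of 'D' x 8 -> '8D'

RLE = 9D1G7F1G4H8D


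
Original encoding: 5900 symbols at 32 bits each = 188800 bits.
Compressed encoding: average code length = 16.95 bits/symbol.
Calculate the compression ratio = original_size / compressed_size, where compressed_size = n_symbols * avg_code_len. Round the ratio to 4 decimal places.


original_size = n_symbols * orig_bits = 5900 * 32 = 188800 bits
compressed_size = n_symbols * avg_code_len = 5900 * 16.95 = 100005.0 bits
ratio = original_size / compressed_size = 188800 / 100005.0 = 1.8879

Compression ratio = 1.8879


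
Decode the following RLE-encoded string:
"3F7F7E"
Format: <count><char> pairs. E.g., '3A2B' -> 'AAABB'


Expanding each <count><char> pair:
  3F -> 'FFF'
  7F -> 'FFFFFFF'
  7E -> 'EEEEEEE'

Decoded = FFFFFFFFFFEEEEEEE


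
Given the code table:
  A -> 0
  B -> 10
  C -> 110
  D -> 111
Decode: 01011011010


Decoding:
0 -> A
10 -> B
110 -> C
110 -> C
10 -> B


Result: ABCCB


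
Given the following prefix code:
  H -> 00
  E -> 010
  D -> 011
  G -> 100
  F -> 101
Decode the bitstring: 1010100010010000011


Decoding step by step:
Bits 101 -> F
Bits 010 -> E
Bits 00 -> H
Bits 100 -> G
Bits 100 -> G
Bits 00 -> H
Bits 011 -> D


Decoded message: FEHGGHD


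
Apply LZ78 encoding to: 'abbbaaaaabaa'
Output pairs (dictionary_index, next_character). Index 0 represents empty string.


LZ78 encoding steps:
Dictionary: {0: ''}
Step 1: w='' (idx 0), next='a' -> output (0, 'a'), add 'a' as idx 1
Step 2: w='' (idx 0), next='b' -> output (0, 'b'), add 'b' as idx 2
Step 3: w='b' (idx 2), next='b' -> output (2, 'b'), add 'bb' as idx 3
Step 4: w='a' (idx 1), next='a' -> output (1, 'a'), add 'aa' as idx 4
Step 5: w='aa' (idx 4), next='a' -> output (4, 'a'), add 'aaa' as idx 5
Step 6: w='b' (idx 2), next='a' -> output (2, 'a'), add 'ba' as idx 6
Step 7: w='a' (idx 1), end of input -> output (1, '')


Encoded: [(0, 'a'), (0, 'b'), (2, 'b'), (1, 'a'), (4, 'a'), (2, 'a'), (1, '')]


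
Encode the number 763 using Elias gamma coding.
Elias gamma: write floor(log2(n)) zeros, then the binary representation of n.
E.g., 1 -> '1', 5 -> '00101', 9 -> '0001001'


num_bits = floor(log2(763)) + 1 = 10
leading_zeros = num_bits - 1 = 9
binary(763) = 1011111011

Elias gamma(763) = '000000000' + '1011111011' = 0000000001011111011 (19 bits)


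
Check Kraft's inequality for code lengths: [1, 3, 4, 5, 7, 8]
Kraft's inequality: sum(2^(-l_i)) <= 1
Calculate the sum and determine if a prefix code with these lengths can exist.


Sum = 2^(-1) + 2^(-3) + 2^(-4) + 2^(-5) + 2^(-7) + 2^(-8)
    = 0.5 + 0.125 + 0.0625 + 0.03125 + 0.0078125 + 0.00390625
    = 187/256 = 0.73046875
Since 0.73046875 <= 1, Kraft's inequality IS satisfied.
A prefix code with these lengths CAN exist.

Kraft sum = 0.73046875. Satisfied.


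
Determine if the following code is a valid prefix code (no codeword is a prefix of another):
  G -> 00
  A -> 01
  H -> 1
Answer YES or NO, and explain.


Checking each pair (does one codeword prefix another?):
  G='00' vs A='01': no prefix
  G='00' vs H='1': no prefix
  A='01' vs G='00': no prefix
  A='01' vs H='1': no prefix
  H='1' vs G='00': no prefix
  H='1' vs A='01': no prefix
No violation found over all pairs.

YES -- this is a valid prefix code. No codeword is a prefix of any other codeword.


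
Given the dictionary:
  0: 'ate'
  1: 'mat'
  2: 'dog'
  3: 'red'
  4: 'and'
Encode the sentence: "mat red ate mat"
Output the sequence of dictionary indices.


Look up each word in the dictionary:
  'mat' -> 1
  'red' -> 3
  'ate' -> 0
  'mat' -> 1

Encoded: [1, 3, 0, 1]


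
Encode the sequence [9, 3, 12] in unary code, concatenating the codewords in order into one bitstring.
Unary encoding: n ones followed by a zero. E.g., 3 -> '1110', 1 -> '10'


Encode each number as n ones followed by a terminating 0:
  9 -> 1111111110 (10 bits)
  3 -> 1110 (4 bits)
  12 -> 1111111111110 (13 bits)
Total length = 10 + 4 + 13 = 27 bits.

Unary([9, 3, 12]) = 111111111011101111111111110 (27 bits)


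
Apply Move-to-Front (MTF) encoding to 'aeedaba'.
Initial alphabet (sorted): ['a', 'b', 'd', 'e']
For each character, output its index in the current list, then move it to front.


MTF encoding:
'a': index 0 in ['a', 'b', 'd', 'e'] -> ['a', 'b', 'd', 'e']
'e': index 3 in ['a', 'b', 'd', 'e'] -> ['e', 'a', 'b', 'd']
'e': index 0 in ['e', 'a', 'b', 'd'] -> ['e', 'a', 'b', 'd']
'd': index 3 in ['e', 'a', 'b', 'd'] -> ['d', 'e', 'a', 'b']
'a': index 2 in ['d', 'e', 'a', 'b'] -> ['a', 'd', 'e', 'b']
'b': index 3 in ['a', 'd', 'e', 'b'] -> ['b', 'a', 'd', 'e']
'a': index 1 in ['b', 'a', 'd', 'e'] -> ['a', 'b', 'd', 'e']


Output: [0, 3, 0, 3, 2, 3, 1]


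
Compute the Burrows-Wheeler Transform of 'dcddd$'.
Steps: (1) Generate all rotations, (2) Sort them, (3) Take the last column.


Rotations (sorted):
  0: $dcddd -> last char: d
  1: cddd$d -> last char: d
  2: d$dcdd -> last char: d
  3: dcddd$ -> last char: $
  4: dd$dcd -> last char: d
  5: ddd$dc -> last char: c


BWT = ddd$dc


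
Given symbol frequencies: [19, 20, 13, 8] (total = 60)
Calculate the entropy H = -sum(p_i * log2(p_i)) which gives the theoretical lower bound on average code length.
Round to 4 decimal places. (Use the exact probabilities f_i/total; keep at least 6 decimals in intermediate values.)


Per-symbol terms -p_i * log2(p_i) with p_i = f_i/60:
  p = 19/60 = 0.316667: log2(p) = -1.658963, -p*log2(p) = 0.525338
  p = 20/60 = 0.333333: log2(p) = -1.584963, -p*log2(p) = 0.528321
  p = 13/60 = 0.216667: log2(p) = -2.206451, -p*log2(p) = 0.478064
  p = 8/60 = 0.133333: log2(p) = -2.906891, -p*log2(p) = 0.387585
H = 0.525338 + 0.528321 + 0.478064 + 0.387585 = 1.919308

H = 1.9193 bits/symbol


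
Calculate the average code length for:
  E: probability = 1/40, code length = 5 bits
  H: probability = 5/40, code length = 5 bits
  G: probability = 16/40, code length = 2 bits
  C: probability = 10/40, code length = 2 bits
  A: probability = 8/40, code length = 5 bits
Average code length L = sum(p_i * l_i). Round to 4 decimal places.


Weighted contributions p_i * l_i:
  E: (1/40) * 5 = 5/40
  H: (5/40) * 5 = 25/40
  G: (16/40) * 2 = 32/40
  C: (10/40) * 2 = 20/40
  A: (8/40) * 5 = 40/40
Sum = (5 + 25 + 32 + 20 + 40)/40 = 122/40

L = 122/40 = 3.0500 bits/symbol


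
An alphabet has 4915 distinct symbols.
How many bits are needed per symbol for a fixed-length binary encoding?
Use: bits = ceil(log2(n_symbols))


log2(4915) = 12.263
Bracket: 2^12 = 4096 < 4915 <= 2^13 = 8192
So ceil(log2(4915)) = 13

bits = ceil(log2(4915)) = ceil(12.263) = 13 bits


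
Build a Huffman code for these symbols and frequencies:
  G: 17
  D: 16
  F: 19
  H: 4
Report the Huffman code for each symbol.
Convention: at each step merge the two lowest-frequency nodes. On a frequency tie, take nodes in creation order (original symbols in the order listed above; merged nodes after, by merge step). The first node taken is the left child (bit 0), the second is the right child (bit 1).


Huffman tree construction:
Step 1: Merge H(4) + D(16) = 20
Step 2: Merge G(17) + F(19) = 36
Step 3: Merge (H+D)(20) + (G+F)(36) = 56
Read each symbol's code off the tree from the root (left child = 0, right child = 1).

Codes:
  G: 10 (length 2)
  D: 01 (length 2)
  F: 11 (length 2)
  H: 00 (length 2)
Average code length: 112/56 = 2.0000 bits/symbol


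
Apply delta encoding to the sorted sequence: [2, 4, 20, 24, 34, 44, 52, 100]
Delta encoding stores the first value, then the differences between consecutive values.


First value: 2
Deltas:
  4 - 2 = 2
  20 - 4 = 16
  24 - 20 = 4
  34 - 24 = 10
  44 - 34 = 10
  52 - 44 = 8
  100 - 52 = 48


Delta encoded: [2, 2, 16, 4, 10, 10, 8, 48]


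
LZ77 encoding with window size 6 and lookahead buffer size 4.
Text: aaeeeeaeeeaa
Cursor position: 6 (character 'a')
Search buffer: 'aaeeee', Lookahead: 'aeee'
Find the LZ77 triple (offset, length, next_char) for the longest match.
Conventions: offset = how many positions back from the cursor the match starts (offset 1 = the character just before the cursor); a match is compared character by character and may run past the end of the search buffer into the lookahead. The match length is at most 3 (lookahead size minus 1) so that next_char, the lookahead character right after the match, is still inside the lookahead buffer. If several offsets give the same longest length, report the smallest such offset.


Try each offset into the search buffer:
  offset=1 (pos 5, char 'e'): match length 0
  offset=2 (pos 4, char 'e'): match length 0
  offset=3 (pos 3, char 'e'): match length 0
  offset=4 (pos 2, char 'e'): match length 0
  offset=5 (pos 1, char 'a'): match length 3
  offset=6 (pos 0, char 'a'): match length 1
Longest match has length 3 at offset 5.
next_char = character at position 6 + 3 = 9 -> 'e'

Best match: offset=5, length=3 (matching 'aee' starting at position 1)
LZ77 triple: (5, 3, 'e')


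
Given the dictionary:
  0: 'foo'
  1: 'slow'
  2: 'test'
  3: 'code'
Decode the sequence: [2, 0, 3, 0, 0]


Look up each index in the dictionary:
  2 -> 'test'
  0 -> 'foo'
  3 -> 'code'
  0 -> 'foo'
  0 -> 'foo'

Decoded: "test foo code foo foo"


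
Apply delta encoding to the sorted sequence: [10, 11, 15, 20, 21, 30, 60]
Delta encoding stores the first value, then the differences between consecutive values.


First value: 10
Deltas:
  11 - 10 = 1
  15 - 11 = 4
  20 - 15 = 5
  21 - 20 = 1
  30 - 21 = 9
  60 - 30 = 30


Delta encoded: [10, 1, 4, 5, 1, 9, 30]


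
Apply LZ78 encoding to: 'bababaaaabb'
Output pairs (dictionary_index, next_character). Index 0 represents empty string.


LZ78 encoding steps:
Dictionary: {0: ''}
Step 1: w='' (idx 0), next='b' -> output (0, 'b'), add 'b' as idx 1
Step 2: w='' (idx 0), next='a' -> output (0, 'a'), add 'a' as idx 2
Step 3: w='b' (idx 1), next='a' -> output (1, 'a'), add 'ba' as idx 3
Step 4: w='ba' (idx 3), next='a' -> output (3, 'a'), add 'baa' as idx 4
Step 5: w='a' (idx 2), next='a' -> output (2, 'a'), add 'aa' as idx 5
Step 6: w='b' (idx 1), next='b' -> output (1, 'b'), add 'bb' as idx 6


Encoded: [(0, 'b'), (0, 'a'), (1, 'a'), (3, 'a'), (2, 'a'), (1, 'b')]


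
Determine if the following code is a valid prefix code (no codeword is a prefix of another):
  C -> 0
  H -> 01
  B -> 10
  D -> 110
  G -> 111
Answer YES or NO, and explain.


Checking each pair (does one codeword prefix another?):
  C='0' vs H='01': prefix -- VIOLATION

NO -- this is NOT a valid prefix code. C (0) is a prefix of H (01).


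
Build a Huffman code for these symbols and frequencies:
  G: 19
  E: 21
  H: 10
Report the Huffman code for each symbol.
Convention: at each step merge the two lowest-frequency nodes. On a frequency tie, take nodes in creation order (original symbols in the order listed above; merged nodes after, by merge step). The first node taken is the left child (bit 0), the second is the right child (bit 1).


Huffman tree construction:
Step 1: Merge H(10) + G(19) = 29
Step 2: Merge E(21) + (H+G)(29) = 50
Read each symbol's code off the tree from the root (left child = 0, right child = 1).

Codes:
  G: 11 (length 2)
  E: 0 (length 1)
  H: 10 (length 2)
Average code length: 79/50 = 1.5800 bits/symbol


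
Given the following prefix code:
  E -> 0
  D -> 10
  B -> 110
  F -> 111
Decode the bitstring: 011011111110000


Decoding step by step:
Bits 0 -> E
Bits 110 -> B
Bits 111 -> F
Bits 111 -> F
Bits 10 -> D
Bits 0 -> E
Bits 0 -> E
Bits 0 -> E


Decoded message: EBFFDEEE


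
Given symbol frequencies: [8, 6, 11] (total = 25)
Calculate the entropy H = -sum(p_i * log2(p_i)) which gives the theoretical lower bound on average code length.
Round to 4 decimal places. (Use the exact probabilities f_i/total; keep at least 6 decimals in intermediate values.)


Per-symbol terms -p_i * log2(p_i) with p_i = f_i/25:
  p = 8/25 = 0.320000: log2(p) = -1.643856, -p*log2(p) = 0.526034
  p = 6/25 = 0.240000: log2(p) = -2.058894, -p*log2(p) = 0.494134
  p = 11/25 = 0.440000: log2(p) = -1.184425, -p*log2(p) = 0.521147
H = 0.526034 + 0.494134 + 0.521147 = 1.541315

H = 1.5413 bits/symbol


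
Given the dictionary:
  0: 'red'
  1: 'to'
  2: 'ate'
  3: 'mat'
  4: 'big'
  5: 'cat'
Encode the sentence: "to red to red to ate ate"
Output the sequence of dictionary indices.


Look up each word in the dictionary:
  'to' -> 1
  'red' -> 0
  'to' -> 1
  'red' -> 0
  'to' -> 1
  'ate' -> 2
  'ate' -> 2

Encoded: [1, 0, 1, 0, 1, 2, 2]


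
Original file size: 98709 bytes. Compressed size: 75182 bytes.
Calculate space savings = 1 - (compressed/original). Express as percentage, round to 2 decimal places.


ratio = compressed/original = 75182/98709 = 0.761653
savings = 1 - ratio = 1 - 0.761653 = 0.238347
as a percentage: 0.238347 * 100 = 23.83%

Space savings = 1 - 75182/98709 = 23.83%


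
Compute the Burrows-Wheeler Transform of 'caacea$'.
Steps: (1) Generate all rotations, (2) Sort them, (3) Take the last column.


Rotations (sorted):
  0: $caacea -> last char: a
  1: a$caace -> last char: e
  2: aacea$c -> last char: c
  3: acea$ca -> last char: a
  4: caacea$ -> last char: $
  5: cea$caa -> last char: a
  6: ea$caac -> last char: c


BWT = aeca$ac


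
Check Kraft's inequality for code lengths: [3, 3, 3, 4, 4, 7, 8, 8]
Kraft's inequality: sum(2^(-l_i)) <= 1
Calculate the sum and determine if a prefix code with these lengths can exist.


Sum = 2^(-3) + 2^(-3) + 2^(-3) + 2^(-4) + 2^(-4) + 2^(-7) + 2^(-8) + 2^(-8)
    = 0.125 + 0.125 + 0.125 + 0.0625 + 0.0625 + 0.0078125 + 0.00390625 + 0.00390625
    = 132/256 = 0.515625
Since 0.515625 <= 1, Kraft's inequality IS satisfied.
A prefix code with these lengths CAN exist.

Kraft sum = 0.515625. Satisfied.


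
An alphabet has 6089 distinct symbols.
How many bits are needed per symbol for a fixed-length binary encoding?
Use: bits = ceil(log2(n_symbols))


log2(6089) = 12.572
Bracket: 2^12 = 4096 < 6089 <= 2^13 = 8192
So ceil(log2(6089)) = 13

bits = ceil(log2(6089)) = ceil(12.572) = 13 bits


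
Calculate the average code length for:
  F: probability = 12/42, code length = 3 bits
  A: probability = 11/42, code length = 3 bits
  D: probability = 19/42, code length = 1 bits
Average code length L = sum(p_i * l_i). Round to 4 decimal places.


Weighted contributions p_i * l_i:
  F: (12/42) * 3 = 36/42
  A: (11/42) * 3 = 33/42
  D: (19/42) * 1 = 19/42
Sum = (36 + 33 + 19)/42 = 88/42

L = 88/42 = 2.0952 bits/symbol


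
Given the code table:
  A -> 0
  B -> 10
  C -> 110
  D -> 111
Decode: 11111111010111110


Decoding:
111 -> D
111 -> D
110 -> C
10 -> B
111 -> D
110 -> C


Result: DDCBDC


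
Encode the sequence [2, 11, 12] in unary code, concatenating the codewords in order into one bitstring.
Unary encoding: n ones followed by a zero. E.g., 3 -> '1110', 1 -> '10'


Encode each number as n ones followed by a terminating 0:
  2 -> 110 (3 bits)
  11 -> 111111111110 (12 bits)
  12 -> 1111111111110 (13 bits)
Total length = 3 + 12 + 13 = 28 bits.

Unary([2, 11, 12]) = 1101111111111101111111111110 (28 bits)


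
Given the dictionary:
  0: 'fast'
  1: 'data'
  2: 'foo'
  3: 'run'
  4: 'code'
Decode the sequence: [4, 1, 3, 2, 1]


Look up each index in the dictionary:
  4 -> 'code'
  1 -> 'data'
  3 -> 'run'
  2 -> 'foo'
  1 -> 'data'

Decoded: "code data run foo data"


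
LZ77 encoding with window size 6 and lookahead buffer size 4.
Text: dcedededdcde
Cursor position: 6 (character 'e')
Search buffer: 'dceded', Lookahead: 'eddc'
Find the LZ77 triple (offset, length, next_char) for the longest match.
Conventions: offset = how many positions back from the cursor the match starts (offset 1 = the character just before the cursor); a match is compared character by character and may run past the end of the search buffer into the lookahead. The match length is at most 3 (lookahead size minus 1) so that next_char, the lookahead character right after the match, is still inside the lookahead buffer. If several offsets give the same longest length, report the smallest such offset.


Try each offset into the search buffer:
  offset=1 (pos 5, char 'd'): match length 0
  offset=2 (pos 4, char 'e'): match length 2
  offset=3 (pos 3, char 'd'): match length 0
  offset=4 (pos 2, char 'e'): match length 2
  offset=5 (pos 1, char 'c'): match length 0
  offset=6 (pos 0, char 'd'): match length 0
Longest match has length 2, found at offsets 2, 4; take the smallest, offset 2.
next_char = character at position 6 + 2 = 8 -> 'd'

Best match: offset=2, length=2 (matching 'ed' starting at position 4)
LZ77 triple: (2, 2, 'd')


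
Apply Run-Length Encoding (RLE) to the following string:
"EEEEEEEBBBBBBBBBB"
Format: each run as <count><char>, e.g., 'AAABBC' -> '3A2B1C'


Scanning runs left to right:
  i=0: run of 'E' x 7 -> '7E'
  i=7: run of 'B' x 10 -> '10B'

RLE = 7E10B


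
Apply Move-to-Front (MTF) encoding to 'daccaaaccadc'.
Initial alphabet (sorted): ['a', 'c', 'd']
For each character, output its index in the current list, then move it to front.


MTF encoding:
'd': index 2 in ['a', 'c', 'd'] -> ['d', 'a', 'c']
'a': index 1 in ['d', 'a', 'c'] -> ['a', 'd', 'c']
'c': index 2 in ['a', 'd', 'c'] -> ['c', 'a', 'd']
'c': index 0 in ['c', 'a', 'd'] -> ['c', 'a', 'd']
'a': index 1 in ['c', 'a', 'd'] -> ['a', 'c', 'd']
'a': index 0 in ['a', 'c', 'd'] -> ['a', 'c', 'd']
'a': index 0 in ['a', 'c', 'd'] -> ['a', 'c', 'd']
'c': index 1 in ['a', 'c', 'd'] -> ['c', 'a', 'd']
'c': index 0 in ['c', 'a', 'd'] -> ['c', 'a', 'd']
'a': index 1 in ['c', 'a', 'd'] -> ['a', 'c', 'd']
'd': index 2 in ['a', 'c', 'd'] -> ['d', 'a', 'c']
'c': index 2 in ['d', 'a', 'c'] -> ['c', 'd', 'a']


Output: [2, 1, 2, 0, 1, 0, 0, 1, 0, 1, 2, 2]


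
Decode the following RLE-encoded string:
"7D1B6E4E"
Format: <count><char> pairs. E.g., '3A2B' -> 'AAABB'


Expanding each <count><char> pair:
  7D -> 'DDDDDDD'
  1B -> 'B'
  6E -> 'EEEEEE'
  4E -> 'EEEE'

Decoded = DDDDDDDBEEEEEEEEEE


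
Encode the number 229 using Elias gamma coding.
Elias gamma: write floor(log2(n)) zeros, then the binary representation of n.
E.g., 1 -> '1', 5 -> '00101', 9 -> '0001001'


num_bits = floor(log2(229)) + 1 = 8
leading_zeros = num_bits - 1 = 7
binary(229) = 11100101

Elias gamma(229) = '0000000' + '11100101' = 000000011100101 (15 bits)


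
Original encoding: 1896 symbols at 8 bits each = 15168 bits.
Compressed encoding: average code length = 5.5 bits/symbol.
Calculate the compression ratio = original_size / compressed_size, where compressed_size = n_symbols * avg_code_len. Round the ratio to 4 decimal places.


original_size = n_symbols * orig_bits = 1896 * 8 = 15168 bits
compressed_size = n_symbols * avg_code_len = 1896 * 5.5 = 10428.0 bits
ratio = original_size / compressed_size = 15168 / 10428.0 = 1.4545

Compression ratio = 1.4545


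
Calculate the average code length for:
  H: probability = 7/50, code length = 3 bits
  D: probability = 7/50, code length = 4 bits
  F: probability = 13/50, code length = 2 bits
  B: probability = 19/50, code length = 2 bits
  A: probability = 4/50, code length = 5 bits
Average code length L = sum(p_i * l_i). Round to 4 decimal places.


Weighted contributions p_i * l_i:
  H: (7/50) * 3 = 21/50
  D: (7/50) * 4 = 28/50
  F: (13/50) * 2 = 26/50
  B: (19/50) * 2 = 38/50
  A: (4/50) * 5 = 20/50
Sum = (21 + 28 + 26 + 38 + 20)/50 = 133/50

L = 133/50 = 2.6600 bits/symbol


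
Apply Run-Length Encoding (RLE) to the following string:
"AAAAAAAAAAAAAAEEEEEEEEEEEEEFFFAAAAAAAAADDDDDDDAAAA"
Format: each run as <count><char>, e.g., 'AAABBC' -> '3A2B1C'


Scanning runs left to right:
  i=0: run of 'A' x 14 -> '14A'
  i=14: run of 'E' x 13 -> '13E'
  i=27: run of 'F' x 3 -> '3F'
  i=30: run of 'A' x 9 -> '9A'
  i=39: run of 'D' x 7 -> '7D'
  i=46: run of 'A' x 4 -> '4A'

RLE = 14A13E3F9A7D4A


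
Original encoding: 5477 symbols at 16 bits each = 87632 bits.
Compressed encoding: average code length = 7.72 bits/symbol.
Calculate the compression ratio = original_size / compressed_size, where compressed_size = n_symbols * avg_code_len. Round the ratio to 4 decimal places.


original_size = n_symbols * orig_bits = 5477 * 16 = 87632 bits
compressed_size = n_symbols * avg_code_len = 5477 * 7.72 = 42282.44 bits
ratio = original_size / compressed_size = 87632 / 42282.44 = 2.0725

Compression ratio = 2.0725


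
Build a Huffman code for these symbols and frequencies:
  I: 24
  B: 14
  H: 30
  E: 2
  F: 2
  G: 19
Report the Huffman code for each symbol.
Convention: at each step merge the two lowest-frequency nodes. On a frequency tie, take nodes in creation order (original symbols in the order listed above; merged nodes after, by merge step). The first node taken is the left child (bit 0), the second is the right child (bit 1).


Huffman tree construction:
Step 1: Merge E(2) + F(2) = 4
Step 2: Merge (E+F)(4) + B(14) = 18
Step 3: Merge ((E+F)+B)(18) + G(19) = 37
Step 4: Merge I(24) + H(30) = 54
Step 5: Merge (((E+F)+B)+G)(37) + (I+H)(54) = 91
Read each symbol's code off the tree from the root (left child = 0, right child = 1).

Codes:
  I: 10 (length 2)
  B: 001 (length 3)
  H: 11 (length 2)
  E: 0000 (length 4)
  F: 0001 (length 4)
  G: 01 (length 2)
Average code length: 204/91 = 2.2418 bits/symbol


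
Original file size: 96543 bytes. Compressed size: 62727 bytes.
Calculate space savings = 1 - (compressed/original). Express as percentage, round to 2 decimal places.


ratio = compressed/original = 62727/96543 = 0.649731
savings = 1 - ratio = 1 - 0.649731 = 0.350269
as a percentage: 0.350269 * 100 = 35.03%

Space savings = 1 - 62727/96543 = 35.03%


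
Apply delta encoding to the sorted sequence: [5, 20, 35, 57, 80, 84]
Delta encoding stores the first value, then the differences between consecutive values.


First value: 5
Deltas:
  20 - 5 = 15
  35 - 20 = 15
  57 - 35 = 22
  80 - 57 = 23
  84 - 80 = 4


Delta encoded: [5, 15, 15, 22, 23, 4]
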